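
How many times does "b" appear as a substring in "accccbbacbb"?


Searching for "b" in "accccbbacbb"
Scanning each position:
  Position 0: "a" => no
  Position 1: "c" => no
  Position 2: "c" => no
  Position 3: "c" => no
  Position 4: "c" => no
  Position 5: "b" => MATCH
  Position 6: "b" => MATCH
  Position 7: "a" => no
  Position 8: "c" => no
  Position 9: "b" => MATCH
  Position 10: "b" => MATCH
Total occurrences: 4

4


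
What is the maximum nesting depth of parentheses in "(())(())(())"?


Input: "(())(())(())"
Tracking depth:
  Position 0 '(': depth becomes 1
  Position 1 '(': depth becomes 2
  Position 2 ')': depth becomes 1
  Position 3 ')': depth becomes 0
  Position 4 '(': depth becomes 1
  Position 5 '(': depth becomes 2
  Position 6 ')': depth becomes 1
  Position 7 ')': depth becomes 0
  Position 8 '(': depth becomes 1
  Position 9 '(': depth becomes 2
  Position 10 ')': depth becomes 1
  Position 11 ')': depth becomes 0
Maximum depth reached: 2

2


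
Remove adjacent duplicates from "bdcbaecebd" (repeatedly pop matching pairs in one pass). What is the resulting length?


Input: bdcbaecebd
Stack-based adjacent duplicate removal:
  Read 'b': push. Stack: b
  Read 'd': push. Stack: bd
  Read 'c': push. Stack: bdc
  Read 'b': push. Stack: bdcb
  Read 'a': push. Stack: bdcba
  Read 'e': push. Stack: bdcbae
  Read 'c': push. Stack: bdcbaec
  Read 'e': push. Stack: bdcbaece
  Read 'b': push. Stack: bdcbaeceb
  Read 'd': push. Stack: bdcbaecebd
Final stack: "bdcbaecebd" (length 10)

10


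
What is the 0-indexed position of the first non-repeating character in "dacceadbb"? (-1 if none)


Input: dacceadbb
Character frequencies:
  'a': 2
  'b': 2
  'c': 2
  'd': 2
  'e': 1
Scanning left to right for freq == 1:
  Position 0 ('d'): freq=2, skip
  Position 1 ('a'): freq=2, skip
  Position 2 ('c'): freq=2, skip
  Position 3 ('c'): freq=2, skip
  Position 4 ('e'): unique! => answer = 4

4


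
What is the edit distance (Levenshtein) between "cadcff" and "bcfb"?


Computing edit distance: "cadcff" -> "bcfb"
DP table:
           b    c    f    b
      0    1    2    3    4
  c   1    1    1    2    3
  a   2    2    2    2    3
  d   3    3    3    3    3
  c   4    4    3    4    4
  f   5    5    4    3    4
  f   6    6    5    4    4
Edit distance = dp[6][4] = 4

4


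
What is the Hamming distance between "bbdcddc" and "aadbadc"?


Comparing "bbdcddc" and "aadbadc" position by position:
  Position 0: 'b' vs 'a' => differ
  Position 1: 'b' vs 'a' => differ
  Position 2: 'd' vs 'd' => same
  Position 3: 'c' vs 'b' => differ
  Position 4: 'd' vs 'a' => differ
  Position 5: 'd' vs 'd' => same
  Position 6: 'c' vs 'c' => same
Total differences (Hamming distance): 4

4


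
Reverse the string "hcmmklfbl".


Input: hcmmklfbl
Reading characters right to left:
  Position 8: 'l'
  Position 7: 'b'
  Position 6: 'f'
  Position 5: 'l'
  Position 4: 'k'
  Position 3: 'm'
  Position 2: 'm'
  Position 1: 'c'
  Position 0: 'h'
Reversed: lbflkmmch

lbflkmmch


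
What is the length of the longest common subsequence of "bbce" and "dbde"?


LCS of "bbce" and "dbde"
DP table:
           d    b    d    e
      0    0    0    0    0
  b   0    0    1    1    1
  b   0    0    1    1    1
  c   0    0    1    1    1
  e   0    0    1    1    2
LCS length = dp[4][4] = 2

2


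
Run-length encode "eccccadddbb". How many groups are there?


Input: eccccadddbb
Scanning for consecutive runs:
  Group 1: 'e' x 1 (positions 0-0)
  Group 2: 'c' x 4 (positions 1-4)
  Group 3: 'a' x 1 (positions 5-5)
  Group 4: 'd' x 3 (positions 6-8)
  Group 5: 'b' x 2 (positions 9-10)
Total groups: 5

5


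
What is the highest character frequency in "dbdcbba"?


Input: dbdcbba
Character counts:
  'a': 1
  'b': 3
  'c': 1
  'd': 2
Maximum frequency: 3

3


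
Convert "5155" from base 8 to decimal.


Input: "5155" in base 8
Positional expansion:
  Digit '5' (value 5) x 8^3 = 2560
  Digit '1' (value 1) x 8^2 = 64
  Digit '5' (value 5) x 8^1 = 40
  Digit '5' (value 5) x 8^0 = 5
Sum = 2669

2669


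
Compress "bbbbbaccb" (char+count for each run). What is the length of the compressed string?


Input: bbbbbaccb
Runs:
  'b' x 5 => "b5"
  'a' x 1 => "a1"
  'c' x 2 => "c2"
  'b' x 1 => "b1"
Compressed: "b5a1c2b1"
Compressed length: 8

8


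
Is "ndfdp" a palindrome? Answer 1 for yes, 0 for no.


Input: ndfdp
Reversed: pdfdn
  Compare pos 0 ('n') with pos 4 ('p'): MISMATCH
  Compare pos 1 ('d') with pos 3 ('d'): match
Result: not a palindrome

0


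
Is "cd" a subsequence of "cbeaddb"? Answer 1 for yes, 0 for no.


Check if "cd" is a subsequence of "cbeaddb"
Greedy scan:
  Position 0 ('c'): matches sub[0] = 'c'
  Position 1 ('b'): no match needed
  Position 2 ('e'): no match needed
  Position 3 ('a'): no match needed
  Position 4 ('d'): matches sub[1] = 'd'
  Position 5 ('d'): no match needed
  Position 6 ('b'): no match needed
All 2 characters matched => is a subsequence

1


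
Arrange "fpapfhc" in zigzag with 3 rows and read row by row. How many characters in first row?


Zigzag "fpapfhc" into 3 rows:
Placing characters:
  'f' => row 0
  'p' => row 1
  'a' => row 2
  'p' => row 1
  'f' => row 0
  'h' => row 1
  'c' => row 2
Rows:
  Row 0: "ff"
  Row 1: "pph"
  Row 2: "ac"
First row length: 2

2


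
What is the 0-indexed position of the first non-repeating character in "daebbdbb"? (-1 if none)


Input: daebbdbb
Character frequencies:
  'a': 1
  'b': 4
  'd': 2
  'e': 1
Scanning left to right for freq == 1:
  Position 0 ('d'): freq=2, skip
  Position 1 ('a'): unique! => answer = 1

1


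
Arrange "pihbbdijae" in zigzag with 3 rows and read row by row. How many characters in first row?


Zigzag "pihbbdijae" into 3 rows:
Placing characters:
  'p' => row 0
  'i' => row 1
  'h' => row 2
  'b' => row 1
  'b' => row 0
  'd' => row 1
  'i' => row 2
  'j' => row 1
  'a' => row 0
  'e' => row 1
Rows:
  Row 0: "pba"
  Row 1: "ibdje"
  Row 2: "hi"
First row length: 3

3


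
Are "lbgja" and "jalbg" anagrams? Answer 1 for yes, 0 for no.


Strings: "lbgja", "jalbg"
Sorted first:  abgjl
Sorted second: abgjl
Sorted forms match => anagrams

1


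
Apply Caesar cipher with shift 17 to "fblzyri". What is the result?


Caesar cipher: shift "fblzyri" by 17
  'f' (pos 5) + 17 = pos 22 = 'w'
  'b' (pos 1) + 17 = pos 18 = 's'
  'l' (pos 11) + 17 = pos 2 = 'c'
  'z' (pos 25) + 17 = pos 16 = 'q'
  'y' (pos 24) + 17 = pos 15 = 'p'
  'r' (pos 17) + 17 = pos 8 = 'i'
  'i' (pos 8) + 17 = pos 25 = 'z'
Result: wscqpiz

wscqpiz


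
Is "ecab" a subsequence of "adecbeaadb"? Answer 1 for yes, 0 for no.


Check if "ecab" is a subsequence of "adecbeaadb"
Greedy scan:
  Position 0 ('a'): no match needed
  Position 1 ('d'): no match needed
  Position 2 ('e'): matches sub[0] = 'e'
  Position 3 ('c'): matches sub[1] = 'c'
  Position 4 ('b'): no match needed
  Position 5 ('e'): no match needed
  Position 6 ('a'): matches sub[2] = 'a'
  Position 7 ('a'): no match needed
  Position 8 ('d'): no match needed
  Position 9 ('b'): matches sub[3] = 'b'
All 4 characters matched => is a subsequence

1


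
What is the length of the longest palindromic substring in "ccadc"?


Input: "ccadc"
Checking substrings for palindromes:
  [0:2] "cc" (len 2) => palindrome
Longest palindromic substring: "cc" with length 2

2


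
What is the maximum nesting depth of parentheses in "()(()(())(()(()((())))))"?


Input: "()(()(())(()(()((())))))"
Tracking depth:
  Position 0 '(': depth becomes 1
  Position 1 ')': depth becomes 0
  Position 2 '(': depth becomes 1
  Position 3 '(': depth becomes 2
  Position 4 ')': depth becomes 1
  Position 5 '(': depth becomes 2
  Position 6 '(': depth becomes 3
  Position 7 ')': depth becomes 2
  Position 8 ')': depth becomes 1
  Position 9 '(': depth becomes 2
  Position 10 '(': depth becomes 3
  Position 11 ')': depth becomes 2
  Position 12 '(': depth becomes 3
  Position 13 '(': depth becomes 4
  Position 14 ')': depth becomes 3
  Position 15 '(': depth becomes 4
  Position 16 '(': depth becomes 5
  Position 17 '(': depth becomes 6
  Position 18 ')': depth becomes 5
  Position 19 ')': depth becomes 4
  Position 20 ')': depth becomes 3
  Position 21 ')': depth becomes 2
  Position 22 ')': depth becomes 1
  Position 23 ')': depth becomes 0
Maximum depth reached: 6

6


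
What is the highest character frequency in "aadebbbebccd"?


Input: aadebbbebccd
Character counts:
  'a': 2
  'b': 4
  'c': 2
  'd': 2
  'e': 2
Maximum frequency: 4

4


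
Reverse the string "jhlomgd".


Input: jhlomgd
Reading characters right to left:
  Position 6: 'd'
  Position 5: 'g'
  Position 4: 'm'
  Position 3: 'o'
  Position 2: 'l'
  Position 1: 'h'
  Position 0: 'j'
Reversed: dgmolhj

dgmolhj


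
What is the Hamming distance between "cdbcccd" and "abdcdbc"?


Comparing "cdbcccd" and "abdcdbc" position by position:
  Position 0: 'c' vs 'a' => differ
  Position 1: 'd' vs 'b' => differ
  Position 2: 'b' vs 'd' => differ
  Position 3: 'c' vs 'c' => same
  Position 4: 'c' vs 'd' => differ
  Position 5: 'c' vs 'b' => differ
  Position 6: 'd' vs 'c' => differ
Total differences (Hamming distance): 6

6


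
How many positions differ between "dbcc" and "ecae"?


Comparing "dbcc" and "ecae" position by position:
  Position 0: 'd' vs 'e' => DIFFER
  Position 1: 'b' vs 'c' => DIFFER
  Position 2: 'c' vs 'a' => DIFFER
  Position 3: 'c' vs 'e' => DIFFER
Positions that differ: 4

4


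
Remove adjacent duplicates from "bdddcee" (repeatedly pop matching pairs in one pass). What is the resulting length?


Input: bdddcee
Stack-based adjacent duplicate removal:
  Read 'b': push. Stack: b
  Read 'd': push. Stack: bd
  Read 'd': matches stack top 'd' => pop. Stack: b
  Read 'd': push. Stack: bd
  Read 'c': push. Stack: bdc
  Read 'e': push. Stack: bdce
  Read 'e': matches stack top 'e' => pop. Stack: bdc
Final stack: "bdc" (length 3)

3


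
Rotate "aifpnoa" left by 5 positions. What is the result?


Input: "aifpnoa", rotate left by 5
First 5 characters: "aifpn"
Remaining characters: "oa"
Concatenate remaining + first: "oa" + "aifpn" = "oaaifpn"

oaaifpn


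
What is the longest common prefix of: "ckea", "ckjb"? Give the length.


Words: ckea, ckjb
  Position 0: all 'c' => match
  Position 1: all 'k' => match
  Position 2: ('e', 'j') => mismatch, stop
LCP = "ck" (length 2)

2


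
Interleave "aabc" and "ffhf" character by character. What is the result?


Interleaving "aabc" and "ffhf":
  Position 0: 'a' from first, 'f' from second => "af"
  Position 1: 'a' from first, 'f' from second => "af"
  Position 2: 'b' from first, 'h' from second => "bh"
  Position 3: 'c' from first, 'f' from second => "cf"
Result: afafbhcf

afafbhcf


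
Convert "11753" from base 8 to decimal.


Input: "11753" in base 8
Positional expansion:
  Digit '1' (value 1) x 8^4 = 4096
  Digit '1' (value 1) x 8^3 = 512
  Digit '7' (value 7) x 8^2 = 448
  Digit '5' (value 5) x 8^1 = 40
  Digit '3' (value 3) x 8^0 = 3
Sum = 5099

5099


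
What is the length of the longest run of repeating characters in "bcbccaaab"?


Input: "bcbccaaab"
Scanning for longest run:
  Position 1 ('c'): new char, reset run to 1
  Position 2 ('b'): new char, reset run to 1
  Position 3 ('c'): new char, reset run to 1
  Position 4 ('c'): continues run of 'c', length=2
  Position 5 ('a'): new char, reset run to 1
  Position 6 ('a'): continues run of 'a', length=2
  Position 7 ('a'): continues run of 'a', length=3
  Position 8 ('b'): new char, reset run to 1
Longest run: 'a' with length 3

3


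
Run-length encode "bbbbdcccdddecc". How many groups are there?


Input: bbbbdcccdddecc
Scanning for consecutive runs:
  Group 1: 'b' x 4 (positions 0-3)
  Group 2: 'd' x 1 (positions 4-4)
  Group 3: 'c' x 3 (positions 5-7)
  Group 4: 'd' x 3 (positions 8-10)
  Group 5: 'e' x 1 (positions 11-11)
  Group 6: 'c' x 2 (positions 12-13)
Total groups: 6

6


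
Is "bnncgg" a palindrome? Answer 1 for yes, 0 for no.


Input: bnncgg
Reversed: ggcnnb
  Compare pos 0 ('b') with pos 5 ('g'): MISMATCH
  Compare pos 1 ('n') with pos 4 ('g'): MISMATCH
  Compare pos 2 ('n') with pos 3 ('c'): MISMATCH
Result: not a palindrome

0


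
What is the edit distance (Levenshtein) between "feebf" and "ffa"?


Computing edit distance: "feebf" -> "ffa"
DP table:
           f    f    a
      0    1    2    3
  f   1    0    1    2
  e   2    1    1    2
  e   3    2    2    2
  b   4    3    3    3
  f   5    4    3    4
Edit distance = dp[5][3] = 4

4


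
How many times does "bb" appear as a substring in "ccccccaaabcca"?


Searching for "bb" in "ccccccaaabcca"
Scanning each position:
  Position 0: "cc" => no
  Position 1: "cc" => no
  Position 2: "cc" => no
  Position 3: "cc" => no
  Position 4: "cc" => no
  Position 5: "ca" => no
  Position 6: "aa" => no
  Position 7: "aa" => no
  Position 8: "ab" => no
  Position 9: "bc" => no
  Position 10: "cc" => no
  Position 11: "ca" => no
Total occurrences: 0

0


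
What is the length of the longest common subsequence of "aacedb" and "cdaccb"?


LCS of "aacedb" and "cdaccb"
DP table:
           c    d    a    c    c    b
      0    0    0    0    0    0    0
  a   0    0    0    1    1    1    1
  a   0    0    0    1    1    1    1
  c   0    1    1    1    2    2    2
  e   0    1    1    1    2    2    2
  d   0    1    2    2    2    2    2
  b   0    1    2    2    2    2    3
LCS length = dp[6][6] = 3

3


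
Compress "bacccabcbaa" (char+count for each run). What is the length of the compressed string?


Input: bacccabcbaa
Runs:
  'b' x 1 => "b1"
  'a' x 1 => "a1"
  'c' x 3 => "c3"
  'a' x 1 => "a1"
  'b' x 1 => "b1"
  'c' x 1 => "c1"
  'b' x 1 => "b1"
  'a' x 2 => "a2"
Compressed: "b1a1c3a1b1c1b1a2"
Compressed length: 16

16


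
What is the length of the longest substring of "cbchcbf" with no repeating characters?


Input: "cbchcbf"
Sliding window (track last position of each char):
  Position 0 ('c'): window [0,0] length 1 -- new best
  Position 1 ('b'): window [0,1] length 2 -- new best
  Position 2 ('c'): repeat (last at 0), move window start to 1
  Position 2 ('c'): window [1,2] length 2
  Position 3 ('h'): window [1,3] length 3 -- new best
  Position 4 ('c'): repeat (last at 2), move window start to 3
  Position 4 ('c'): window [3,4] length 2
  Position 5 ('b'): window [3,5] length 3
  Position 6 ('f'): window [3,6] length 4 -- new best
Longest substring with no repeats: "hcbf" with length 4

4


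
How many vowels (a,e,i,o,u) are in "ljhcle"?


Input: ljhcle
Checking each character:
  'l' at position 0: consonant
  'j' at position 1: consonant
  'h' at position 2: consonant
  'c' at position 3: consonant
  'l' at position 4: consonant
  'e' at position 5: vowel (running total: 1)
Total vowels: 1

1


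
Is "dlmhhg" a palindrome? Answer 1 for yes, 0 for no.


Input: dlmhhg
Reversed: ghhmld
  Compare pos 0 ('d') with pos 5 ('g'): MISMATCH
  Compare pos 1 ('l') with pos 4 ('h'): MISMATCH
  Compare pos 2 ('m') with pos 3 ('h'): MISMATCH
Result: not a palindrome

0


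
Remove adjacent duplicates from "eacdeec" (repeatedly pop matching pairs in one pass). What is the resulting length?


Input: eacdeec
Stack-based adjacent duplicate removal:
  Read 'e': push. Stack: e
  Read 'a': push. Stack: ea
  Read 'c': push. Stack: eac
  Read 'd': push. Stack: eacd
  Read 'e': push. Stack: eacde
  Read 'e': matches stack top 'e' => pop. Stack: eacd
  Read 'c': push. Stack: eacdc
Final stack: "eacdc" (length 5)

5


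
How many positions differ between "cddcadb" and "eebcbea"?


Comparing "cddcadb" and "eebcbea" position by position:
  Position 0: 'c' vs 'e' => DIFFER
  Position 1: 'd' vs 'e' => DIFFER
  Position 2: 'd' vs 'b' => DIFFER
  Position 3: 'c' vs 'c' => same
  Position 4: 'a' vs 'b' => DIFFER
  Position 5: 'd' vs 'e' => DIFFER
  Position 6: 'b' vs 'a' => DIFFER
Positions that differ: 6

6


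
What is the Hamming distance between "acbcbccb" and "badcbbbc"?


Comparing "acbcbccb" and "badcbbbc" position by position:
  Position 0: 'a' vs 'b' => differ
  Position 1: 'c' vs 'a' => differ
  Position 2: 'b' vs 'd' => differ
  Position 3: 'c' vs 'c' => same
  Position 4: 'b' vs 'b' => same
  Position 5: 'c' vs 'b' => differ
  Position 6: 'c' vs 'b' => differ
  Position 7: 'b' vs 'c' => differ
Total differences (Hamming distance): 6

6


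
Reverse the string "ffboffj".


Input: ffboffj
Reading characters right to left:
  Position 6: 'j'
  Position 5: 'f'
  Position 4: 'f'
  Position 3: 'o'
  Position 2: 'b'
  Position 1: 'f'
  Position 0: 'f'
Reversed: jffobff

jffobff


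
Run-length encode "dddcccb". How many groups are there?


Input: dddcccb
Scanning for consecutive runs:
  Group 1: 'd' x 3 (positions 0-2)
  Group 2: 'c' x 3 (positions 3-5)
  Group 3: 'b' x 1 (positions 6-6)
Total groups: 3

3


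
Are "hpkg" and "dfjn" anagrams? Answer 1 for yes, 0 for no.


Strings: "hpkg", "dfjn"
Sorted first:  ghkp
Sorted second: dfjn
Differ at position 0: 'g' vs 'd' => not anagrams

0


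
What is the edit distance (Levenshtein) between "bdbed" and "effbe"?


Computing edit distance: "bdbed" -> "effbe"
DP table:
           e    f    f    b    e
      0    1    2    3    4    5
  b   1    1    2    3    3    4
  d   2    2    2    3    4    4
  b   3    3    3    3    3    4
  e   4    3    4    4    4    3
  d   5    4    4    5    5    4
Edit distance = dp[5][5] = 4

4


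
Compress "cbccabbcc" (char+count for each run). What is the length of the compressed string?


Input: cbccabbcc
Runs:
  'c' x 1 => "c1"
  'b' x 1 => "b1"
  'c' x 2 => "c2"
  'a' x 1 => "a1"
  'b' x 2 => "b2"
  'c' x 2 => "c2"
Compressed: "c1b1c2a1b2c2"
Compressed length: 12

12


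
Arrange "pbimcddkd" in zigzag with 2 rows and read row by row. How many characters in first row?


Zigzag "pbimcddkd" into 2 rows:
Placing characters:
  'p' => row 0
  'b' => row 1
  'i' => row 0
  'm' => row 1
  'c' => row 0
  'd' => row 1
  'd' => row 0
  'k' => row 1
  'd' => row 0
Rows:
  Row 0: "picdd"
  Row 1: "bmdk"
First row length: 5

5


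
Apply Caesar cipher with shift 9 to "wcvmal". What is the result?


Caesar cipher: shift "wcvmal" by 9
  'w' (pos 22) + 9 = pos 5 = 'f'
  'c' (pos 2) + 9 = pos 11 = 'l'
  'v' (pos 21) + 9 = pos 4 = 'e'
  'm' (pos 12) + 9 = pos 21 = 'v'
  'a' (pos 0) + 9 = pos 9 = 'j'
  'l' (pos 11) + 9 = pos 20 = 'u'
Result: flevju

flevju


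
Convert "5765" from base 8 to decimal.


Input: "5765" in base 8
Positional expansion:
  Digit '5' (value 5) x 8^3 = 2560
  Digit '7' (value 7) x 8^2 = 448
  Digit '6' (value 6) x 8^1 = 48
  Digit '5' (value 5) x 8^0 = 5
Sum = 3061

3061


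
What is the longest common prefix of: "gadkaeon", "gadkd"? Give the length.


Words: gadkaeon, gadkd
  Position 0: all 'g' => match
  Position 1: all 'a' => match
  Position 2: all 'd' => match
  Position 3: all 'k' => match
  Position 4: ('a', 'd') => mismatch, stop
LCP = "gadk" (length 4)

4


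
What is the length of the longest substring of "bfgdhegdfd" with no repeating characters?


Input: "bfgdhegdfd"
Sliding window (track last position of each char):
  Position 0 ('b'): window [0,0] length 1 -- new best
  Position 1 ('f'): window [0,1] length 2 -- new best
  Position 2 ('g'): window [0,2] length 3 -- new best
  Position 3 ('d'): window [0,3] length 4 -- new best
  Position 4 ('h'): window [0,4] length 5 -- new best
  Position 5 ('e'): window [0,5] length 6 -- new best
  Position 6 ('g'): repeat (last at 2), move window start to 3
  Position 6 ('g'): window [3,6] length 4
  Position 7 ('d'): repeat (last at 3), move window start to 4
  Position 7 ('d'): window [4,7] length 4
  Position 8 ('f'): window [4,8] length 5
  Position 9 ('d'): repeat (last at 7), move window start to 8
  Position 9 ('d'): window [8,9] length 2
Longest substring with no repeats: "bfgdhe" with length 6

6


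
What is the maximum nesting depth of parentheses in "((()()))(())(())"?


Input: "((()()))(())(())"
Tracking depth:
  Position 0 '(': depth becomes 1
  Position 1 '(': depth becomes 2
  Position 2 '(': depth becomes 3
  Position 3 ')': depth becomes 2
  Position 4 '(': depth becomes 3
  Position 5 ')': depth becomes 2
  Position 6 ')': depth becomes 1
  Position 7 ')': depth becomes 0
  Position 8 '(': depth becomes 1
  Position 9 '(': depth becomes 2
  Position 10 ')': depth becomes 1
  Position 11 ')': depth becomes 0
  Position 12 '(': depth becomes 1
  Position 13 '(': depth becomes 2
  Position 14 ')': depth becomes 1
  Position 15 ')': depth becomes 0
Maximum depth reached: 3

3


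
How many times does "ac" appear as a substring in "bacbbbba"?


Searching for "ac" in "bacbbbba"
Scanning each position:
  Position 0: "ba" => no
  Position 1: "ac" => MATCH
  Position 2: "cb" => no
  Position 3: "bb" => no
  Position 4: "bb" => no
  Position 5: "bb" => no
  Position 6: "ba" => no
Total occurrences: 1

1


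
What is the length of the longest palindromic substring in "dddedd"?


Input: "dddedd"
Checking substrings for palindromes:
  [1:6] "ddedd" (len 5) => palindrome
  [0:3] "ddd" (len 3) => palindrome
  [2:5] "ded" (len 3) => palindrome
  [0:2] "dd" (len 2) => palindrome
  [1:3] "dd" (len 2) => palindrome
  [4:6] "dd" (len 2) => palindrome
Longest palindromic substring: "ddedd" with length 5

5


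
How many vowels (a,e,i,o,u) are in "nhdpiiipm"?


Input: nhdpiiipm
Checking each character:
  'n' at position 0: consonant
  'h' at position 1: consonant
  'd' at position 2: consonant
  'p' at position 3: consonant
  'i' at position 4: vowel (running total: 1)
  'i' at position 5: vowel (running total: 2)
  'i' at position 6: vowel (running total: 3)
  'p' at position 7: consonant
  'm' at position 8: consonant
Total vowels: 3

3


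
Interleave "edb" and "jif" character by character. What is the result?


Interleaving "edb" and "jif":
  Position 0: 'e' from first, 'j' from second => "ej"
  Position 1: 'd' from first, 'i' from second => "di"
  Position 2: 'b' from first, 'f' from second => "bf"
Result: ejdibf

ejdibf


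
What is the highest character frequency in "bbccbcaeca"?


Input: bbccbcaeca
Character counts:
  'a': 2
  'b': 3
  'c': 4
  'e': 1
Maximum frequency: 4

4


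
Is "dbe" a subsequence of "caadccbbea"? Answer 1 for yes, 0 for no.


Check if "dbe" is a subsequence of "caadccbbea"
Greedy scan:
  Position 0 ('c'): no match needed
  Position 1 ('a'): no match needed
  Position 2 ('a'): no match needed
  Position 3 ('d'): matches sub[0] = 'd'
  Position 4 ('c'): no match needed
  Position 5 ('c'): no match needed
  Position 6 ('b'): matches sub[1] = 'b'
  Position 7 ('b'): no match needed
  Position 8 ('e'): matches sub[2] = 'e'
  Position 9 ('a'): no match needed
All 3 characters matched => is a subsequence

1


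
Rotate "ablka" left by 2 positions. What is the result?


Input: "ablka", rotate left by 2
First 2 characters: "ab"
Remaining characters: "lka"
Concatenate remaining + first: "lka" + "ab" = "lkaab"

lkaab


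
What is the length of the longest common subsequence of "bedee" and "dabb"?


LCS of "bedee" and "dabb"
DP table:
           d    a    b    b
      0    0    0    0    0
  b   0    0    0    1    1
  e   0    0    0    1    1
  d   0    1    1    1    1
  e   0    1    1    1    1
  e   0    1    1    1    1
LCS length = dp[5][4] = 1

1


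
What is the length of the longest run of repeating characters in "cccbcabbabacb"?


Input: "cccbcabbabacb"
Scanning for longest run:
  Position 1 ('c'): continues run of 'c', length=2
  Position 2 ('c'): continues run of 'c', length=3
  Position 3 ('b'): new char, reset run to 1
  Position 4 ('c'): new char, reset run to 1
  Position 5 ('a'): new char, reset run to 1
  Position 6 ('b'): new char, reset run to 1
  Position 7 ('b'): continues run of 'b', length=2
  Position 8 ('a'): new char, reset run to 1
  Position 9 ('b'): new char, reset run to 1
  Position 10 ('a'): new char, reset run to 1
  Position 11 ('c'): new char, reset run to 1
  Position 12 ('b'): new char, reset run to 1
Longest run: 'c' with length 3

3


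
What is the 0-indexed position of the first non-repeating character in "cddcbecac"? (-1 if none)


Input: cddcbecac
Character frequencies:
  'a': 1
  'b': 1
  'c': 4
  'd': 2
  'e': 1
Scanning left to right for freq == 1:
  Position 0 ('c'): freq=4, skip
  Position 1 ('d'): freq=2, skip
  Position 2 ('d'): freq=2, skip
  Position 3 ('c'): freq=4, skip
  Position 4 ('b'): unique! => answer = 4

4


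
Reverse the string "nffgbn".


Input: nffgbn
Reading characters right to left:
  Position 5: 'n'
  Position 4: 'b'
  Position 3: 'g'
  Position 2: 'f'
  Position 1: 'f'
  Position 0: 'n'
Reversed: nbgffn

nbgffn


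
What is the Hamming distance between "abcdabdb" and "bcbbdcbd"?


Comparing "abcdabdb" and "bcbbdcbd" position by position:
  Position 0: 'a' vs 'b' => differ
  Position 1: 'b' vs 'c' => differ
  Position 2: 'c' vs 'b' => differ
  Position 3: 'd' vs 'b' => differ
  Position 4: 'a' vs 'd' => differ
  Position 5: 'b' vs 'c' => differ
  Position 6: 'd' vs 'b' => differ
  Position 7: 'b' vs 'd' => differ
Total differences (Hamming distance): 8

8


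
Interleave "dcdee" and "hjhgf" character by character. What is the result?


Interleaving "dcdee" and "hjhgf":
  Position 0: 'd' from first, 'h' from second => "dh"
  Position 1: 'c' from first, 'j' from second => "cj"
  Position 2: 'd' from first, 'h' from second => "dh"
  Position 3: 'e' from first, 'g' from second => "eg"
  Position 4: 'e' from first, 'f' from second => "ef"
Result: dhcjdhegef

dhcjdhegef


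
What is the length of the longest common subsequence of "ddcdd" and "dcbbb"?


LCS of "ddcdd" and "dcbbb"
DP table:
           d    c    b    b    b
      0    0    0    0    0    0
  d   0    1    1    1    1    1
  d   0    1    1    1    1    1
  c   0    1    2    2    2    2
  d   0    1    2    2    2    2
  d   0    1    2    2    2    2
LCS length = dp[5][5] = 2

2


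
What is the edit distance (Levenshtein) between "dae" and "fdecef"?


Computing edit distance: "dae" -> "fdecef"
DP table:
           f    d    e    c    e    f
      0    1    2    3    4    5    6
  d   1    1    1    2    3    4    5
  a   2    2    2    2    3    4    5
  e   3    3    3    2    3    3    4
Edit distance = dp[3][6] = 4

4


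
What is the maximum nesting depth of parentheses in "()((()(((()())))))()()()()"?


Input: "()((()(((()())))))()()()()"
Tracking depth:
  Position 0 '(': depth becomes 1
  Position 1 ')': depth becomes 0
  Position 2 '(': depth becomes 1
  Position 3 '(': depth becomes 2
  Position 4 '(': depth becomes 3
  Position 5 ')': depth becomes 2
  Position 6 '(': depth becomes 3
  Position 7 '(': depth becomes 4
  Position 8 '(': depth becomes 5
  Position 9 '(': depth becomes 6
  Position 10 ')': depth becomes 5
  Position 11 '(': depth becomes 6
  Position 12 ')': depth becomes 5
  Position 13 ')': depth becomes 4
  Position 14 ')': depth becomes 3
  Position 15 ')': depth becomes 2
  Position 16 ')': depth becomes 1
  Position 17 ')': depth becomes 0
  Position 18 '(': depth becomes 1
  Position 19 ')': depth becomes 0
  Position 20 '(': depth becomes 1
  Position 21 ')': depth becomes 0
  Position 22 '(': depth becomes 1
  Position 23 ')': depth becomes 0
  Position 24 '(': depth becomes 1
  Position 25 ')': depth becomes 0
Maximum depth reached: 6

6


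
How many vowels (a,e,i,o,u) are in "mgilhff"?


Input: mgilhff
Checking each character:
  'm' at position 0: consonant
  'g' at position 1: consonant
  'i' at position 2: vowel (running total: 1)
  'l' at position 3: consonant
  'h' at position 4: consonant
  'f' at position 5: consonant
  'f' at position 6: consonant
Total vowels: 1

1


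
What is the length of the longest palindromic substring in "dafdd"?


Input: "dafdd"
Checking substrings for palindromes:
  [3:5] "dd" (len 2) => palindrome
Longest palindromic substring: "dd" with length 2

2


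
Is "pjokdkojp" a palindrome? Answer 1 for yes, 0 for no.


Input: pjokdkojp
Reversed: pjokdkojp
  Compare pos 0 ('p') with pos 8 ('p'): match
  Compare pos 1 ('j') with pos 7 ('j'): match
  Compare pos 2 ('o') with pos 6 ('o'): match
  Compare pos 3 ('k') with pos 5 ('k'): match
Result: palindrome

1


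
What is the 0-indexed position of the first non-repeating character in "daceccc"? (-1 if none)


Input: daceccc
Character frequencies:
  'a': 1
  'c': 4
  'd': 1
  'e': 1
Scanning left to right for freq == 1:
  Position 0 ('d'): unique! => answer = 0

0


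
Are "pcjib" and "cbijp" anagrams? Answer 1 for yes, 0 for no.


Strings: "pcjib", "cbijp"
Sorted first:  bcijp
Sorted second: bcijp
Sorted forms match => anagrams

1


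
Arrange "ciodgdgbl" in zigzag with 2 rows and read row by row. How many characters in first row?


Zigzag "ciodgdgbl" into 2 rows:
Placing characters:
  'c' => row 0
  'i' => row 1
  'o' => row 0
  'd' => row 1
  'g' => row 0
  'd' => row 1
  'g' => row 0
  'b' => row 1
  'l' => row 0
Rows:
  Row 0: "coggl"
  Row 1: "iddb"
First row length: 5

5


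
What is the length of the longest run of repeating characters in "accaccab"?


Input: "accaccab"
Scanning for longest run:
  Position 1 ('c'): new char, reset run to 1
  Position 2 ('c'): continues run of 'c', length=2
  Position 3 ('a'): new char, reset run to 1
  Position 4 ('c'): new char, reset run to 1
  Position 5 ('c'): continues run of 'c', length=2
  Position 6 ('a'): new char, reset run to 1
  Position 7 ('b'): new char, reset run to 1
Longest run: 'c' with length 2

2


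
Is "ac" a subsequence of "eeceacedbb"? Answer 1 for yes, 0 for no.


Check if "ac" is a subsequence of "eeceacedbb"
Greedy scan:
  Position 0 ('e'): no match needed
  Position 1 ('e'): no match needed
  Position 2 ('c'): no match needed
  Position 3 ('e'): no match needed
  Position 4 ('a'): matches sub[0] = 'a'
  Position 5 ('c'): matches sub[1] = 'c'
  Position 6 ('e'): no match needed
  Position 7 ('d'): no match needed
  Position 8 ('b'): no match needed
  Position 9 ('b'): no match needed
All 2 characters matched => is a subsequence

1


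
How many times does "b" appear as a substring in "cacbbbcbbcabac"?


Searching for "b" in "cacbbbcbbcabac"
Scanning each position:
  Position 0: "c" => no
  Position 1: "a" => no
  Position 2: "c" => no
  Position 3: "b" => MATCH
  Position 4: "b" => MATCH
  Position 5: "b" => MATCH
  Position 6: "c" => no
  Position 7: "b" => MATCH
  Position 8: "b" => MATCH
  Position 9: "c" => no
  Position 10: "a" => no
  Position 11: "b" => MATCH
  Position 12: "a" => no
  Position 13: "c" => no
Total occurrences: 6

6


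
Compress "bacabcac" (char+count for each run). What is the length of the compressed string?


Input: bacabcac
Runs:
  'b' x 1 => "b1"
  'a' x 1 => "a1"
  'c' x 1 => "c1"
  'a' x 1 => "a1"
  'b' x 1 => "b1"
  'c' x 1 => "c1"
  'a' x 1 => "a1"
  'c' x 1 => "c1"
Compressed: "b1a1c1a1b1c1a1c1"
Compressed length: 16

16


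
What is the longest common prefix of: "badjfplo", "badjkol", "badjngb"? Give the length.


Words: badjfplo, badjkol, badjngb
  Position 0: all 'b' => match
  Position 1: all 'a' => match
  Position 2: all 'd' => match
  Position 3: all 'j' => match
  Position 4: ('f', 'k', 'n') => mismatch, stop
LCP = "badj" (length 4)

4


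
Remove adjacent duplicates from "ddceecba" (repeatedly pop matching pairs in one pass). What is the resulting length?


Input: ddceecba
Stack-based adjacent duplicate removal:
  Read 'd': push. Stack: d
  Read 'd': matches stack top 'd' => pop. Stack: (empty)
  Read 'c': push. Stack: c
  Read 'e': push. Stack: ce
  Read 'e': matches stack top 'e' => pop. Stack: c
  Read 'c': matches stack top 'c' => pop. Stack: (empty)
  Read 'b': push. Stack: b
  Read 'a': push. Stack: ba
Final stack: "ba" (length 2)

2


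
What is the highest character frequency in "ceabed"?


Input: ceabed
Character counts:
  'a': 1
  'b': 1
  'c': 1
  'd': 1
  'e': 2
Maximum frequency: 2

2


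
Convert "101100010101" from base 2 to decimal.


Input: "101100010101" in base 2
Positional expansion:
  Digit '1' (value 1) x 2^11 = 2048
  Digit '0' (value 0) x 2^10 = 0
  Digit '1' (value 1) x 2^9 = 512
  Digit '1' (value 1) x 2^8 = 256
  Digit '0' (value 0) x 2^7 = 0
  Digit '0' (value 0) x 2^6 = 0
  Digit '0' (value 0) x 2^5 = 0
  Digit '1' (value 1) x 2^4 = 16
  Digit '0' (value 0) x 2^3 = 0
  Digit '1' (value 1) x 2^2 = 4
  Digit '0' (value 0) x 2^1 = 0
  Digit '1' (value 1) x 2^0 = 1
Sum = 2837

2837


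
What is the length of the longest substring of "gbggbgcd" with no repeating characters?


Input: "gbggbgcd"
Sliding window (track last position of each char):
  Position 0 ('g'): window [0,0] length 1 -- new best
  Position 1 ('b'): window [0,1] length 2 -- new best
  Position 2 ('g'): repeat (last at 0), move window start to 1
  Position 2 ('g'): window [1,2] length 2
  Position 3 ('g'): repeat (last at 2), move window start to 3
  Position 3 ('g'): window [3,3] length 1
  Position 4 ('b'): window [3,4] length 2
  Position 5 ('g'): repeat (last at 3), move window start to 4
  Position 5 ('g'): window [4,5] length 2
  Position 6 ('c'): window [4,6] length 3 -- new best
  Position 7 ('d'): window [4,7] length 4 -- new best
Longest substring with no repeats: "bgcd" with length 4

4


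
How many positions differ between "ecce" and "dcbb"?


Comparing "ecce" and "dcbb" position by position:
  Position 0: 'e' vs 'd' => DIFFER
  Position 1: 'c' vs 'c' => same
  Position 2: 'c' vs 'b' => DIFFER
  Position 3: 'e' vs 'b' => DIFFER
Positions that differ: 3

3


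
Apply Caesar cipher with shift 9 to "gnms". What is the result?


Caesar cipher: shift "gnms" by 9
  'g' (pos 6) + 9 = pos 15 = 'p'
  'n' (pos 13) + 9 = pos 22 = 'w'
  'm' (pos 12) + 9 = pos 21 = 'v'
  's' (pos 18) + 9 = pos 1 = 'b'
Result: pwvb

pwvb


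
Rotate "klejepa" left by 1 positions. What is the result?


Input: "klejepa", rotate left by 1
First 1 characters: "k"
Remaining characters: "lejepa"
Concatenate remaining + first: "lejepa" + "k" = "lejepak"

lejepak


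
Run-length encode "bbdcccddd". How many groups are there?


Input: bbdcccddd
Scanning for consecutive runs:
  Group 1: 'b' x 2 (positions 0-1)
  Group 2: 'd' x 1 (positions 2-2)
  Group 3: 'c' x 3 (positions 3-5)
  Group 4: 'd' x 3 (positions 6-8)
Total groups: 4

4


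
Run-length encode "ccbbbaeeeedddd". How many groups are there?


Input: ccbbbaeeeedddd
Scanning for consecutive runs:
  Group 1: 'c' x 2 (positions 0-1)
  Group 2: 'b' x 3 (positions 2-4)
  Group 3: 'a' x 1 (positions 5-5)
  Group 4: 'e' x 4 (positions 6-9)
  Group 5: 'd' x 4 (positions 10-13)
Total groups: 5

5


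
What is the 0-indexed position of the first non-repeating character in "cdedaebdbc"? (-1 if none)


Input: cdedaebdbc
Character frequencies:
  'a': 1
  'b': 2
  'c': 2
  'd': 3
  'e': 2
Scanning left to right for freq == 1:
  Position 0 ('c'): freq=2, skip
  Position 1 ('d'): freq=3, skip
  Position 2 ('e'): freq=2, skip
  Position 3 ('d'): freq=3, skip
  Position 4 ('a'): unique! => answer = 4

4


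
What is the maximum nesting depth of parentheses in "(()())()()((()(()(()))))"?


Input: "(()())()()((()(()(()))))"
Tracking depth:
  Position 0 '(': depth becomes 1
  Position 1 '(': depth becomes 2
  Position 2 ')': depth becomes 1
  Position 3 '(': depth becomes 2
  Position 4 ')': depth becomes 1
  Position 5 ')': depth becomes 0
  Position 6 '(': depth becomes 1
  Position 7 ')': depth becomes 0
  Position 8 '(': depth becomes 1
  Position 9 ')': depth becomes 0
  Position 10 '(': depth becomes 1
  Position 11 '(': depth becomes 2
  Position 12 '(': depth becomes 3
  Position 13 ')': depth becomes 2
  Position 14 '(': depth becomes 3
  Position 15 '(': depth becomes 4
  Position 16 ')': depth becomes 3
  Position 17 '(': depth becomes 4
  Position 18 '(': depth becomes 5
  Position 19 ')': depth becomes 4
  Position 20 ')': depth becomes 3
  Position 21 ')': depth becomes 2
  Position 22 ')': depth becomes 1
  Position 23 ')': depth becomes 0
Maximum depth reached: 5

5


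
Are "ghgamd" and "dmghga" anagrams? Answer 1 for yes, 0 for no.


Strings: "ghgamd", "dmghga"
Sorted first:  adgghm
Sorted second: adgghm
Sorted forms match => anagrams

1


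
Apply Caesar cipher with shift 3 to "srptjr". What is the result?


Caesar cipher: shift "srptjr" by 3
  's' (pos 18) + 3 = pos 21 = 'v'
  'r' (pos 17) + 3 = pos 20 = 'u'
  'p' (pos 15) + 3 = pos 18 = 's'
  't' (pos 19) + 3 = pos 22 = 'w'
  'j' (pos 9) + 3 = pos 12 = 'm'
  'r' (pos 17) + 3 = pos 20 = 'u'
Result: vuswmu

vuswmu


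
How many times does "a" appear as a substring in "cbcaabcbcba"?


Searching for "a" in "cbcaabcbcba"
Scanning each position:
  Position 0: "c" => no
  Position 1: "b" => no
  Position 2: "c" => no
  Position 3: "a" => MATCH
  Position 4: "a" => MATCH
  Position 5: "b" => no
  Position 6: "c" => no
  Position 7: "b" => no
  Position 8: "c" => no
  Position 9: "b" => no
  Position 10: "a" => MATCH
Total occurrences: 3

3


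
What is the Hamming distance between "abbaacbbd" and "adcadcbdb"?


Comparing "abbaacbbd" and "adcadcbdb" position by position:
  Position 0: 'a' vs 'a' => same
  Position 1: 'b' vs 'd' => differ
  Position 2: 'b' vs 'c' => differ
  Position 3: 'a' vs 'a' => same
  Position 4: 'a' vs 'd' => differ
  Position 5: 'c' vs 'c' => same
  Position 6: 'b' vs 'b' => same
  Position 7: 'b' vs 'd' => differ
  Position 8: 'd' vs 'b' => differ
Total differences (Hamming distance): 5

5


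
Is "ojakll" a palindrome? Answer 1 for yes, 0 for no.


Input: ojakll
Reversed: llkajo
  Compare pos 0 ('o') with pos 5 ('l'): MISMATCH
  Compare pos 1 ('j') with pos 4 ('l'): MISMATCH
  Compare pos 2 ('a') with pos 3 ('k'): MISMATCH
Result: not a palindrome

0


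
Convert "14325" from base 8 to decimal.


Input: "14325" in base 8
Positional expansion:
  Digit '1' (value 1) x 8^4 = 4096
  Digit '4' (value 4) x 8^3 = 2048
  Digit '3' (value 3) x 8^2 = 192
  Digit '2' (value 2) x 8^1 = 16
  Digit '5' (value 5) x 8^0 = 5
Sum = 6357

6357


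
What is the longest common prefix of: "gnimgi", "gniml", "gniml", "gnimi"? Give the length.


Words: gnimgi, gniml, gniml, gnimi
  Position 0: all 'g' => match
  Position 1: all 'n' => match
  Position 2: all 'i' => match
  Position 3: all 'm' => match
  Position 4: ('g', 'l', 'l', 'i') => mismatch, stop
LCP = "gnim" (length 4)

4


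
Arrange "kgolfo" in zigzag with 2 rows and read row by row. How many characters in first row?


Zigzag "kgolfo" into 2 rows:
Placing characters:
  'k' => row 0
  'g' => row 1
  'o' => row 0
  'l' => row 1
  'f' => row 0
  'o' => row 1
Rows:
  Row 0: "kof"
  Row 1: "glo"
First row length: 3

3


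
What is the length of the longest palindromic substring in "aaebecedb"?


Input: "aaebecedb"
Checking substrings for palindromes:
  [2:5] "ebe" (len 3) => palindrome
  [4:7] "ece" (len 3) => palindrome
  [0:2] "aa" (len 2) => palindrome
Longest palindromic substring: "ebe" with length 3

3


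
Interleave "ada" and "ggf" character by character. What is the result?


Interleaving "ada" and "ggf":
  Position 0: 'a' from first, 'g' from second => "ag"
  Position 1: 'd' from first, 'g' from second => "dg"
  Position 2: 'a' from first, 'f' from second => "af"
Result: agdgaf

agdgaf


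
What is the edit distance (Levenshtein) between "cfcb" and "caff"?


Computing edit distance: "cfcb" -> "caff"
DP table:
           c    a    f    f
      0    1    2    3    4
  c   1    0    1    2    3
  f   2    1    1    1    2
  c   3    2    2    2    2
  b   4    3    3    3    3
Edit distance = dp[4][4] = 3

3


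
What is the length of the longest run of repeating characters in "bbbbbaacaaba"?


Input: "bbbbbaacaaba"
Scanning for longest run:
  Position 1 ('b'): continues run of 'b', length=2
  Position 2 ('b'): continues run of 'b', length=3
  Position 3 ('b'): continues run of 'b', length=4
  Position 4 ('b'): continues run of 'b', length=5
  Position 5 ('a'): new char, reset run to 1
  Position 6 ('a'): continues run of 'a', length=2
  Position 7 ('c'): new char, reset run to 1
  Position 8 ('a'): new char, reset run to 1
  Position 9 ('a'): continues run of 'a', length=2
  Position 10 ('b'): new char, reset run to 1
  Position 11 ('a'): new char, reset run to 1
Longest run: 'b' with length 5

5
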